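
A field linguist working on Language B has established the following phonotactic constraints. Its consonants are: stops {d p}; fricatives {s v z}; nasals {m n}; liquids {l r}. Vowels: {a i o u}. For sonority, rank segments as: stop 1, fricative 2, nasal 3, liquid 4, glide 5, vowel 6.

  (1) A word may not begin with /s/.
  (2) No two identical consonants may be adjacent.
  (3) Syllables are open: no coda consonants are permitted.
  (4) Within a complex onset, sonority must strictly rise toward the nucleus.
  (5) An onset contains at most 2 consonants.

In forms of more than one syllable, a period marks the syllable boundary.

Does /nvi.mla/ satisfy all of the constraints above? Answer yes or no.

/nvi.mla/ — violates constraint 4: syllable 1 onset /nv/: /n/ (nasal, 3) → /v/ (fricative, 2) does not rise → phonotactically illegal

no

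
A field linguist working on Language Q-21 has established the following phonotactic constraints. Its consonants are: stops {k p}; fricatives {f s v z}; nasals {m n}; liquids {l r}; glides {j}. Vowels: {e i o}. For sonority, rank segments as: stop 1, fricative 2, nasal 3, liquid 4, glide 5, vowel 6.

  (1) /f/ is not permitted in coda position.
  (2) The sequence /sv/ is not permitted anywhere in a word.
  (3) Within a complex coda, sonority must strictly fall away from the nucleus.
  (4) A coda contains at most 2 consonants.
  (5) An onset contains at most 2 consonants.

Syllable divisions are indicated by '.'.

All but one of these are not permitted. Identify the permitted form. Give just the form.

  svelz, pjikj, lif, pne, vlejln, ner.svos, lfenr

svelz — violates constraint 2: contains banned sequence /sv/ → not permitted
pjikj — violates constraint 3: syllable 1 coda /kj/: /k/ (stop, 1) → /j/ (glide, 5) does not fall → not permitted
lif — violates constraint 1: syllable 1 coda contains /f/ → not permitted
pne — σ1 onset /pn/ (2C), coda /∅/ ok → permitted
vlejln — violates constraint 4: syllable 1 coda /jln/ has 3 consonants (> 2) → not permitted
ner.svos — violates constraint 2: contains banned sequence /sv/ → not permitted
lfenr — violates constraint 3: syllable 1 coda /nr/: /n/ (nasal, 3) → /r/ (liquid, 4) does not fall → not permitted

pne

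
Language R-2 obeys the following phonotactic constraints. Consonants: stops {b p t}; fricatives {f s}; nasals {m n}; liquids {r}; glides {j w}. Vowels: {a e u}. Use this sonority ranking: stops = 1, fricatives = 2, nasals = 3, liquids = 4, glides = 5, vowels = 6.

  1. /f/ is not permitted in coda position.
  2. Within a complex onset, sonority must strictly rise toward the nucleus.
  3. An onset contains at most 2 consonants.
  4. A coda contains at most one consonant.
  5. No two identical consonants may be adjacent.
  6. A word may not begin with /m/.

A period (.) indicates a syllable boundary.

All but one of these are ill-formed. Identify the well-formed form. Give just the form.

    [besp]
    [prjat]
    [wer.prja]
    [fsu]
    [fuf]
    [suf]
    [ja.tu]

[ja.tu]

[besp] — violates constraint 4: syllable 1 coda /sp/ has 2 consonants (> 1) → ill-formed
[prjat] — violates constraint 3: syllable 1 onset /prj/ has 3 consonants (> 2) → ill-formed
[wer.prja] — violates constraint 3: syllable 2 onset /prj/ has 3 consonants (> 2) → ill-formed
[fsu] — violates constraint 2: syllable 1 onset /fs/: /f/ (fricative, 2) → /s/ (fricative, 2) does not rise → ill-formed
[fuf] — violates constraint 1: syllable 1 coda contains /f/ → ill-formed
[suf] — violates constraint 1: syllable 1 coda contains /f/ → ill-formed
[ja.tu] — σ1 onset /j/, coda /∅/ ok; σ2 onset /t/, coda /∅/ ok → well-formed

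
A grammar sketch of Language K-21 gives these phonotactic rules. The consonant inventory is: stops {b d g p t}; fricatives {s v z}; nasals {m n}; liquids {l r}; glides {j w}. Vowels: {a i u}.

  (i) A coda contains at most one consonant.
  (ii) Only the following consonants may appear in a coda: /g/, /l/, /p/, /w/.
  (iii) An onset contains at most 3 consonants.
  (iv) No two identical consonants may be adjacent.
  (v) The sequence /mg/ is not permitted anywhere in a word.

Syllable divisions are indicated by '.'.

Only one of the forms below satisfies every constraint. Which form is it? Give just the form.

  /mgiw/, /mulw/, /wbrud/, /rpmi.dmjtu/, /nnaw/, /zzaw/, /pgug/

/mgiw/ — violates constraint (v): contains banned sequence /mg/ → phonotactically illegal
/mulw/ — violates constraint (i): syllable 1 coda /lw/ has 2 consonants (> 1) → phonotactically illegal
/wbrud/ — violates constraint (ii): syllable 1 coda contains /d/, which is not a licensed coda consonant → phonotactically illegal
/rpmi.dmjtu/ — violates constraint (iii): syllable 2 onset /dmjt/ has 4 consonants (> 3) → phonotactically illegal
/nnaw/ — violates constraint (iv): adjacent identical consonants /nn/ → phonotactically illegal
/zzaw/ — violates constraint (iv): adjacent identical consonants /zz/ → phonotactically illegal
/pgug/ — σ1 onset /pg/ (2C), coda /g/ ok → phonotactically legal

/pgug/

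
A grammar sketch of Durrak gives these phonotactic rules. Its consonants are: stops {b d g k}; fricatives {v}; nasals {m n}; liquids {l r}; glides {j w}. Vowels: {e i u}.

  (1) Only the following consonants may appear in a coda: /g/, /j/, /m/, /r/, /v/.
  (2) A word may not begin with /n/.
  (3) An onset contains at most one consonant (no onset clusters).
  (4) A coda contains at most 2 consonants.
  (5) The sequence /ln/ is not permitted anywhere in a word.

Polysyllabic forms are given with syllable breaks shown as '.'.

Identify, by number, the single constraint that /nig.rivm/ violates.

/nig.rivm/: word begins with /n/.
This is a violation of constraint 2: "A word may not begin with /n/."
The remaining constraints (1, 3, 4, 5) are satisfied.

2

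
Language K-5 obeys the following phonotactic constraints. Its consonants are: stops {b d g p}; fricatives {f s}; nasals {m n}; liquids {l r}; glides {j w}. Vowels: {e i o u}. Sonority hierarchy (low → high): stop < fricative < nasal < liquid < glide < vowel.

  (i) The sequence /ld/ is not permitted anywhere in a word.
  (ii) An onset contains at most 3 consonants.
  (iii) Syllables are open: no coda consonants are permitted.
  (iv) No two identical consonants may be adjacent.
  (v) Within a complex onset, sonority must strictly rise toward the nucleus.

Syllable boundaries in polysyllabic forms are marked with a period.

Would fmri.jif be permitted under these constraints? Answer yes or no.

fmri.jif — violates constraint (iii): syllable 2 coda /f/ has 1 consonant (> 0) → not permitted

no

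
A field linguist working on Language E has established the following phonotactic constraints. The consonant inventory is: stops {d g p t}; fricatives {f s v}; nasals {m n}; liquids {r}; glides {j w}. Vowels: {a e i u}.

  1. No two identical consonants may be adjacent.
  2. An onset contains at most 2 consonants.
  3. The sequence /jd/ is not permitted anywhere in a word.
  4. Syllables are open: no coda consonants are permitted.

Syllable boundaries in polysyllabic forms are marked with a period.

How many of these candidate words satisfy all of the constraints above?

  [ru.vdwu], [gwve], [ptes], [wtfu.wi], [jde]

0

[ru.vdwu] — violates constraint 2: syllable 2 onset /vdw/ has 3 consonants (> 2) → phonotactically illegal
[gwve] — violates constraint 2: syllable 1 onset /gwv/ has 3 consonants (> 2) → phonotactically illegal
[ptes] — violates constraint 4: syllable 1 coda /s/ has 1 consonant (> 0) → phonotactically illegal
[wtfu.wi] — violates constraint 2: syllable 1 onset /wtf/ has 3 consonants (> 2) → phonotactically illegal
[jde] — violates constraint 3: contains banned sequence /jd/ → phonotactically illegal
No form is phonotactically legal → 0.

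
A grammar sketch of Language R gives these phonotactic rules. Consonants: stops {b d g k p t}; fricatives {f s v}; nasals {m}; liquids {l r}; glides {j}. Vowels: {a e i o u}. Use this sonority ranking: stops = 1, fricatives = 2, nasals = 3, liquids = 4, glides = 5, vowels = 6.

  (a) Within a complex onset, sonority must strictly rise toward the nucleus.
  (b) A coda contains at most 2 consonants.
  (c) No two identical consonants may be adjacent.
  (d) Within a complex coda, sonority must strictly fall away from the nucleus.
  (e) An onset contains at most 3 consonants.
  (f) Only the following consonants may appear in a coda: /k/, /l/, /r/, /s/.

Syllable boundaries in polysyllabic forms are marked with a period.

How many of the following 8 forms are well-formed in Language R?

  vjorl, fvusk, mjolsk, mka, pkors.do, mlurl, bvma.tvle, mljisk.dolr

vjorl — violates constraint (d): syllable 1 coda /rl/: /r/ (liquid, 4) → /l/ (liquid, 4) does not fall → ill-formed
fvusk — violates constraint (a): syllable 1 onset /fv/: /f/ (fricative, 2) → /v/ (fricative, 2) does not rise → ill-formed
mjolsk — violates constraint (b): syllable 1 coda /lsk/ has 3 consonants (> 2) → ill-formed
mka — violates constraint (a): syllable 1 onset /mk/: /m/ (nasal, 3) → /k/ (stop, 1) does not rise → ill-formed
pkors.do — violates constraint (a): syllable 1 onset /pk/: /p/ (stop, 1) → /k/ (stop, 1) does not rise → ill-formed
mlurl — violates constraint (d): syllable 1 coda /rl/: /r/ (liquid, 4) → /l/ (liquid, 4) does not fall → ill-formed
bvma.tvle — σ1 onset /bvm/ (1→2→3 rises), coda /∅/ ok; σ2 onset /tvl/ (1→2→4 rises), coda /∅/ ok → well-formed
mljisk.dolr — violates constraint (d): syllable 2 coda /lr/: /l/ (liquid, 4) → /r/ (liquid, 4) does not fall → ill-formed
Well-formed: bvma.tvle → 1.

1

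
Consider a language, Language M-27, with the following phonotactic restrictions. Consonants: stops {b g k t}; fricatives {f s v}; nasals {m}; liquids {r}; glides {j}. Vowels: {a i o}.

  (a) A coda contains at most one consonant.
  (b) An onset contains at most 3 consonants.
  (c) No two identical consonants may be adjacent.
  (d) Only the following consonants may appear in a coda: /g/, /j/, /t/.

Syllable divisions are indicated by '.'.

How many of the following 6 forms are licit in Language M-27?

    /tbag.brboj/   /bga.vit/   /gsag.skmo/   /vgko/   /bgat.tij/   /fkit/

5

/tbag.brboj/ — σ1 onset /tb/ (2C), coda /g/ ok; σ2 onset /brb/ (3C), coda /j/ ok → licit
/bga.vit/ — σ1 onset /bg/ (2C), coda /∅/ ok; σ2 onset /v/, coda /t/ ok → licit
/gsag.skmo/ — σ1 onset /gs/ (2C), coda /g/ ok; σ2 onset /skm/ (3C), coda /∅/ ok → licit
/vgko/ — σ1 onset /vgk/ (3C), coda /∅/ ok → licit
/bgat.tij/ — violates constraint (c): adjacent identical consonants /tt/ → illicit
/fkit/ — σ1 onset /fk/ (2C), coda /t/ ok → licit
Licit: /tbag.brboj/, /bga.vit/, /gsag.skmo/, /vgko/, /fkit/ → 5.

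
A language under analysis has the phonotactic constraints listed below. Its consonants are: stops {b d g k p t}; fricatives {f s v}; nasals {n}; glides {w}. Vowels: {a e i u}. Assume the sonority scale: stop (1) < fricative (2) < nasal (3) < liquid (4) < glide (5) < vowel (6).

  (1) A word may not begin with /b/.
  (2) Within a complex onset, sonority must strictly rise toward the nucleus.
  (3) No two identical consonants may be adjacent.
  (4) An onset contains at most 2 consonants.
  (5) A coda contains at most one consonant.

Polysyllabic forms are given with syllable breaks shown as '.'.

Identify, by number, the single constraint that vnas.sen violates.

3

vnas.sen: adjacent identical consonants /ss/.
This is a violation of constraint 3: "No two identical consonants may be adjacent."
The remaining constraints (1, 2, 4, 5) are satisfied.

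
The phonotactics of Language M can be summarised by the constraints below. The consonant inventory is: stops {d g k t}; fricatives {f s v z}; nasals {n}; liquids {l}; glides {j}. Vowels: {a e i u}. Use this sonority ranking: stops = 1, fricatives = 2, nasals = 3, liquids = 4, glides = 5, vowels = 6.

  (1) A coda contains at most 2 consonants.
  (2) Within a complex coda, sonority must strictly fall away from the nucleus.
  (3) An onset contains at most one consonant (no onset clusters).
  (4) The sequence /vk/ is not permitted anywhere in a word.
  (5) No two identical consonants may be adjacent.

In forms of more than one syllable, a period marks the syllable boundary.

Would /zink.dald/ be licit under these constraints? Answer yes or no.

/zink.dald/ — σ1 onset /z/, coda /nk/ (3→1 falls) ok; σ2 onset /d/, coda /ld/ (4→1 falls) ok → licit

yes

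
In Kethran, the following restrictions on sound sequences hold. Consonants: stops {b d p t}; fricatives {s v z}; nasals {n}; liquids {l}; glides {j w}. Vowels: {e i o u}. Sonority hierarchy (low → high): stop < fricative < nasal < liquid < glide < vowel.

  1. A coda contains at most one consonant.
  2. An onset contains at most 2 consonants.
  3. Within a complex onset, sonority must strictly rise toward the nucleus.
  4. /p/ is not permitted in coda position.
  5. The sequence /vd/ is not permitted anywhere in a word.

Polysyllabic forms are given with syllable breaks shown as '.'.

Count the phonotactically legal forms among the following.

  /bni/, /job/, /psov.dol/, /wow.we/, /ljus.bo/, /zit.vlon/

5

/bni/ — σ1 onset /bn/ (1→3 rises), coda /∅/ ok → phonotactically legal
/job/ — σ1 onset /j/, coda /b/ ok → phonotactically legal
/psov.dol/ — violates constraint 5: contains banned sequence /vd/ → phonotactically illegal
/wow.we/ — σ1 onset /w/, coda /w/ ok; σ2 onset /w/, coda /∅/ ok → phonotactically legal
/ljus.bo/ — σ1 onset /lj/ (4→5 rises), coda /s/ ok; σ2 onset /b/, coda /∅/ ok → phonotactically legal
/zit.vlon/ — σ1 onset /z/, coda /t/ ok; σ2 onset /vl/ (2→4 rises), coda /n/ ok → phonotactically legal
Phonotactically legal: /bni/, /job/, /wow.we/, /ljus.bo/, /zit.vlon/ → 5.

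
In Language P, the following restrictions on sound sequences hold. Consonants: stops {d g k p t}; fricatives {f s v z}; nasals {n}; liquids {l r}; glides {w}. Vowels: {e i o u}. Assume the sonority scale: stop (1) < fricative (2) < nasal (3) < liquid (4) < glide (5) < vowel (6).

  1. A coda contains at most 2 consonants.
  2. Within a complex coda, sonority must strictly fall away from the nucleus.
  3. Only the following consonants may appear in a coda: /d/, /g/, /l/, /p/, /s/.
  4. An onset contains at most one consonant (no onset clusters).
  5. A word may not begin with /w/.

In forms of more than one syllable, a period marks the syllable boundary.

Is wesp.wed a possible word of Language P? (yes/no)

no

wesp.wed — violates constraint 5: word begins with /w/ → not permitted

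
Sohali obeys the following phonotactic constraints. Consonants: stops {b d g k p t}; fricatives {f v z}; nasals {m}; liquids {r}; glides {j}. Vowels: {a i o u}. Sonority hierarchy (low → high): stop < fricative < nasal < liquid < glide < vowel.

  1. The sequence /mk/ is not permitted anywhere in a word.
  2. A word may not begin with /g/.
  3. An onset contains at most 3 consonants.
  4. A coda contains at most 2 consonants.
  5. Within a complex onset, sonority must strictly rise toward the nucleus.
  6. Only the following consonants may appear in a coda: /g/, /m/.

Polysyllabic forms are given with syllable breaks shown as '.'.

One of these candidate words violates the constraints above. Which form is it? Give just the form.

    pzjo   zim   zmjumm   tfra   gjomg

gjomg

pzjo — σ1 onset /pzj/ (1→2→5 rises), coda /∅/ ok → permitted
zim — σ1 onset /z/, coda /m/ ok → permitted
zmjumm — σ1 onset /zmj/ (2→3→5 rises), coda /mm/ (2C) ok → permitted
tfra — σ1 onset /tfr/ (1→2→4 rises), coda /∅/ ok → permitted
gjomg — violates constraint 2: word begins with /g/ → not permitted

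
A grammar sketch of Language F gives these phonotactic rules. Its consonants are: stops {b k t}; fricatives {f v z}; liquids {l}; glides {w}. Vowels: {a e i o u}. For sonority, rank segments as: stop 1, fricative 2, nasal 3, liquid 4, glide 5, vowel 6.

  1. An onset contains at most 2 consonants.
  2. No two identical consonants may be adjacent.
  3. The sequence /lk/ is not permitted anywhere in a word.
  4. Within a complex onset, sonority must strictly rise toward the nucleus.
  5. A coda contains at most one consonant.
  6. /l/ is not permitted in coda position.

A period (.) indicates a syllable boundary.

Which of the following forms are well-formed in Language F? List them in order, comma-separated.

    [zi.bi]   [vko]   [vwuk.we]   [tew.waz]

[zi.bi] — σ1 onset /z/, coda /∅/ ok; σ2 onset /b/, coda /∅/ ok → well-formed
[vko] — violates constraint 4: syllable 1 onset /vk/: /v/ (fricative, 2) → /k/ (stop, 1) does not rise → ill-formed
[vwuk.we] — σ1 onset /vw/ (2→5 rises), coda /k/ ok; σ2 onset /w/, coda /∅/ ok → well-formed
[tew.waz] — violates constraint 2: adjacent identical consonants /ww/ → ill-formed

[zi.bi], [vwuk.we]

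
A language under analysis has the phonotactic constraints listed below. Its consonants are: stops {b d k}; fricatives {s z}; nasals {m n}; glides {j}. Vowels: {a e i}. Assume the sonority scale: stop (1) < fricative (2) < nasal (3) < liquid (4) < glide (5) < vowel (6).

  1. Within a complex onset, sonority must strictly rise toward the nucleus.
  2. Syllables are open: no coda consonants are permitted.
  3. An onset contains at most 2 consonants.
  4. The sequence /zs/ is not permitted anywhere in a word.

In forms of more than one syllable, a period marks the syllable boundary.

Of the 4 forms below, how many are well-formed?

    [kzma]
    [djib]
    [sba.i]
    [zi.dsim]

[kzma] — violates constraint 3: syllable 1 onset /kzm/ has 3 consonants (> 2) → ill-formed
[djib] — violates constraint 2: syllable 1 coda /b/ has 1 consonant (> 0) → ill-formed
[sba.i] — violates constraint 1: syllable 1 onset /sb/: /s/ (fricative, 2) → /b/ (stop, 1) does not rise → ill-formed
[zi.dsim] — violates constraint 2: syllable 2 coda /m/ has 1 consonant (> 0) → ill-formed
No form is well-formed → 0.

0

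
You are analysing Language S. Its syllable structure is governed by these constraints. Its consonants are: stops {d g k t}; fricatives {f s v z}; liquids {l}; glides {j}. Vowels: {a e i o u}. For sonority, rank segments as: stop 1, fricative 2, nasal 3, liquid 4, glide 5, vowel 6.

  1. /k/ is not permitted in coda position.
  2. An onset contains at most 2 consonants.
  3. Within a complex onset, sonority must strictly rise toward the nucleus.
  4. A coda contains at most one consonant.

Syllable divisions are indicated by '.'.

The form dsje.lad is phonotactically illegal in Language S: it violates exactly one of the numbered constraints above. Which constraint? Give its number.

2

dsje.lad: syllable 1 onset /dsj/ has 3 consonants (> 2).
This is a violation of constraint 2: "An onset contains at most 2 consonants."
The remaining constraints (1, 3, 4) are satisfied.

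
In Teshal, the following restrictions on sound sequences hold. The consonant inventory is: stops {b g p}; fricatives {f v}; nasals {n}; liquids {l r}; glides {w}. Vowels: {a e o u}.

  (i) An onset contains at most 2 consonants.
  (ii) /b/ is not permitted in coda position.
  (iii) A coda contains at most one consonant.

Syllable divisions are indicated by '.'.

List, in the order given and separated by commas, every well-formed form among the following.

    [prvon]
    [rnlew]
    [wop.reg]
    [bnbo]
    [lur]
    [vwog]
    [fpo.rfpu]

[prvon] — violates constraint (i): syllable 1 onset /prv/ has 3 consonants (> 2) → ill-formed
[rnlew] — violates constraint (i): syllable 1 onset /rnl/ has 3 consonants (> 2) → ill-formed
[wop.reg] — σ1 onset /w/, coda /p/ ok; σ2 onset /r/, coda /g/ ok → well-formed
[bnbo] — violates constraint (i): syllable 1 onset /bnb/ has 3 consonants (> 2) → ill-formed
[lur] — σ1 onset /l/, coda /r/ ok → well-formed
[vwog] — σ1 onset /vw/ (2C), coda /g/ ok → well-formed
[fpo.rfpu] — violates constraint (i): syllable 2 onset /rfp/ has 3 consonants (> 2) → ill-formed

[wop.reg], [lur], [vwog]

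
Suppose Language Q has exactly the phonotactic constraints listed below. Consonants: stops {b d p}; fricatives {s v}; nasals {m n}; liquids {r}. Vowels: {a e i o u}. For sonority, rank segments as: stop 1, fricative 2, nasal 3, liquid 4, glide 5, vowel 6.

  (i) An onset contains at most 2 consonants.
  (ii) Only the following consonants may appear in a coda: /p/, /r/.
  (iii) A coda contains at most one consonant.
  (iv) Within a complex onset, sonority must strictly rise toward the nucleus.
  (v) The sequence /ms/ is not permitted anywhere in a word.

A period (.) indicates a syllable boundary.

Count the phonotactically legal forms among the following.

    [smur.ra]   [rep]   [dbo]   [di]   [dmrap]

3

[smur.ra] — σ1 onset /sm/ (2→3 rises), coda /r/ ok; σ2 onset /r/, coda /∅/ ok → phonotactically legal
[rep] — σ1 onset /r/, coda /p/ ok → phonotactically legal
[dbo] — violates constraint (iv): syllable 1 onset /db/: /d/ (stop, 1) → /b/ (stop, 1) does not rise → phonotactically illegal
[di] — σ1 onset /d/, coda /∅/ ok → phonotactically legal
[dmrap] — violates constraint (i): syllable 1 onset /dmr/ has 3 consonants (> 2) → phonotactically illegal
Phonotactically legal: [smur.ra], [rep], [di] → 3.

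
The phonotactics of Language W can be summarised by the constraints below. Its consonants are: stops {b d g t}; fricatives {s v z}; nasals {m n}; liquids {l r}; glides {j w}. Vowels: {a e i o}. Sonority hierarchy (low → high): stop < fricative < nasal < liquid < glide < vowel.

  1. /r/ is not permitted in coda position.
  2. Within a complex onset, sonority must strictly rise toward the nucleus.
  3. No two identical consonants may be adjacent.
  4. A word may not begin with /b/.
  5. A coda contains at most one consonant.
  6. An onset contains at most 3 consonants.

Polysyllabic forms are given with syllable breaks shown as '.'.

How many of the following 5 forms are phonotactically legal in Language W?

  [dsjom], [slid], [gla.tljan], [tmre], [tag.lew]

[dsjom] — σ1 onset /dsj/ (1→2→5 rises), coda /m/ ok → phonotactically legal
[slid] — σ1 onset /sl/ (2→4 rises), coda /d/ ok → phonotactically legal
[gla.tljan] — σ1 onset /gl/ (1→4 rises), coda /∅/ ok; σ2 onset /tlj/ (1→4→5 rises), coda /n/ ok → phonotactically legal
[tmre] — σ1 onset /tmr/ (1→3→4 rises), coda /∅/ ok → phonotactically legal
[tag.lew] — σ1 onset /t/, coda /g/ ok; σ2 onset /l/, coda /w/ ok → phonotactically legal
Phonotactically legal: [dsjom], [slid], [gla.tljan], [tmre], [tag.lew] → 5.

5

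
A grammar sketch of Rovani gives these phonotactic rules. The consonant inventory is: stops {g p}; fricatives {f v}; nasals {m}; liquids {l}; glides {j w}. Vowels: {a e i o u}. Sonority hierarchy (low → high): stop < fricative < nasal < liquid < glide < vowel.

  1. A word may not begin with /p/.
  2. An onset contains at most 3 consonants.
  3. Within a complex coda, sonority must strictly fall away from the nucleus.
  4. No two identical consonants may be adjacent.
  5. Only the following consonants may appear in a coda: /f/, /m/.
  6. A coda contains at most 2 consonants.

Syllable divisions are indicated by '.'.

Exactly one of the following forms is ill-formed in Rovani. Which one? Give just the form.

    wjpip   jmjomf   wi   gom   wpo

wjpip

wjpip — violates constraint 5: syllable 1 coda contains /p/, which is not a licensed coda consonant → ill-formed
jmjomf — σ1 onset /jmj/ (3C), coda /mf/ (3→2 falls) ok → well-formed
wi — σ1 onset /w/, coda /∅/ ok → well-formed
gom — σ1 onset /g/, coda /m/ ok → well-formed
wpo — σ1 onset /wp/ (2C), coda /∅/ ok → well-formed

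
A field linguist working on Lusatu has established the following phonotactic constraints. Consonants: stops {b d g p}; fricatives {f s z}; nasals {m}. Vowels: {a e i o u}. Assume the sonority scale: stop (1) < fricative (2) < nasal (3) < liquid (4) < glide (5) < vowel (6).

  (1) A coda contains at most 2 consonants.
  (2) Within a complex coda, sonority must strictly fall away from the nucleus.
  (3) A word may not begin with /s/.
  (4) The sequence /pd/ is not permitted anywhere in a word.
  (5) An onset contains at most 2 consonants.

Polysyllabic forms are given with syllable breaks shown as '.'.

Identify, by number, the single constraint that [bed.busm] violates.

[bed.busm]: syllable 2 coda /sm/: /s/ (fricative, 2) → /m/ (nasal, 3) does not fall.
This is a violation of constraint 2: "Within a complex coda, sonority must strictly fall away from the nucleus."
The remaining constraints (1, 3, 4, 5) are satisfied.

2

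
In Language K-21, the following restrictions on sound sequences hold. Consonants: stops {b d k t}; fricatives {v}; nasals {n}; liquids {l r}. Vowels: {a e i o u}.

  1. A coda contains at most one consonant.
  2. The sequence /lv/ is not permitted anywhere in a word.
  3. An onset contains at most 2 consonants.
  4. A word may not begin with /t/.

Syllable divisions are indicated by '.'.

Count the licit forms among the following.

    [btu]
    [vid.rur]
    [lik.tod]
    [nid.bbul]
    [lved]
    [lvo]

[btu] — σ1 onset /bt/ (2C), coda /∅/ ok → licit
[vid.rur] — σ1 onset /v/, coda /d/ ok; σ2 onset /r/, coda /r/ ok → licit
[lik.tod] — σ1 onset /l/, coda /k/ ok; σ2 onset /t/, coda /d/ ok → licit
[nid.bbul] — σ1 onset /n/, coda /d/ ok; σ2 onset /bb/ (2C), coda /l/ ok → licit
[lved] — violates constraint 2: contains banned sequence /lv/ → illicit
[lvo] — violates constraint 2: contains banned sequence /lv/ → illicit
Licit: [btu], [vid.rur], [lik.tod], [nid.bbul] → 4.

4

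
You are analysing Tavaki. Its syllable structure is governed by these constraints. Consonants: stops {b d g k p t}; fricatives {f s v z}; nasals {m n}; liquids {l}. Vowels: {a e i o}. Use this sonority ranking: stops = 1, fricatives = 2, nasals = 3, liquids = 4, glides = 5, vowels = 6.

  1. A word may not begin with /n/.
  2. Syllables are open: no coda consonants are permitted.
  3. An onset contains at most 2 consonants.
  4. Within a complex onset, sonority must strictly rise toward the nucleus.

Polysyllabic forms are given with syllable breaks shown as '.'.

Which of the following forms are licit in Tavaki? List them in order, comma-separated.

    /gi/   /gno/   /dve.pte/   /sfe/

/gi/ — σ1 onset /g/, coda /∅/ ok → licit
/gno/ — σ1 onset /gn/ (1→3 rises), coda /∅/ ok → licit
/dve.pte/ — violates constraint 4: syllable 2 onset /pt/: /p/ (stop, 1) → /t/ (stop, 1) does not rise → illicit
/sfe/ — violates constraint 4: syllable 1 onset /sf/: /s/ (fricative, 2) → /f/ (fricative, 2) does not rise → illicit

/gi/, /gno/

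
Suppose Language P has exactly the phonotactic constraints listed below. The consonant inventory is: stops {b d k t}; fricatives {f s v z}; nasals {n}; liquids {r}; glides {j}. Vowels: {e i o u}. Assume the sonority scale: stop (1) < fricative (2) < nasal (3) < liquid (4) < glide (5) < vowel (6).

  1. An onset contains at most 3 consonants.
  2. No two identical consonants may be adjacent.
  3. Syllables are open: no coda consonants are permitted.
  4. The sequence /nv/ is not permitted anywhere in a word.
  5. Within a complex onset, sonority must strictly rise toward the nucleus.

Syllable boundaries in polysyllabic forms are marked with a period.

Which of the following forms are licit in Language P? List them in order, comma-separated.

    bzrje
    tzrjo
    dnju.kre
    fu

bzrje — violates constraint 1: syllable 1 onset /bzrj/ has 4 consonants (> 3) → illicit
tzrjo — violates constraint 1: syllable 1 onset /tzrj/ has 4 consonants (> 3) → illicit
dnju.kre — σ1 onset /dnj/ (1→3→5 rises), coda /∅/ ok; σ2 onset /kr/ (1→4 rises), coda /∅/ ok → licit
fu — σ1 onset /f/, coda /∅/ ok → licit

dnju.kre, fu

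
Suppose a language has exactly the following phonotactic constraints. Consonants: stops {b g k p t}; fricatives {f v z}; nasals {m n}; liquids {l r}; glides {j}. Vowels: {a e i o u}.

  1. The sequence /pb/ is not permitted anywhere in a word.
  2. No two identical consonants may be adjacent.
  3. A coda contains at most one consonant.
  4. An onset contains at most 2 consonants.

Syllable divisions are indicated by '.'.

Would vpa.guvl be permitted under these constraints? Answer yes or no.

no

vpa.guvl — violates constraint 3: syllable 2 coda /vl/ has 2 consonants (> 1) → not permitted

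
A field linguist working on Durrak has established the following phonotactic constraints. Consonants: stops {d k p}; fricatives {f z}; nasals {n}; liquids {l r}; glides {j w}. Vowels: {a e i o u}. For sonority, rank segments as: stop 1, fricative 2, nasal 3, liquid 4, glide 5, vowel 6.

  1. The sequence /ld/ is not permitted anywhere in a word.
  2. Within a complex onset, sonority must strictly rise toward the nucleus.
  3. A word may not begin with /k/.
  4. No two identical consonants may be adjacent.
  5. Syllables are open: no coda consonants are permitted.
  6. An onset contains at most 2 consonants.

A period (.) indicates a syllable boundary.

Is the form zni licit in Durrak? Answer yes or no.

zni — σ1 onset /zn/ (2→3 rises), coda /∅/ ok → licit

yes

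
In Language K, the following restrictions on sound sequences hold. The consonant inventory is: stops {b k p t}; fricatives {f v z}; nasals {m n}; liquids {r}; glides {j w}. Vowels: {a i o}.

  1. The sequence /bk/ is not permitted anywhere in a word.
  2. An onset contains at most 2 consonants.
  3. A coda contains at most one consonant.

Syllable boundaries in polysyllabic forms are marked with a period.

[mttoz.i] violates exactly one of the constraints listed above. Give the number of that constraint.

[mttoz.i]: syllable 1 onset /mtt/ has 3 consonants (> 2).
This is a violation of constraint 2: "An onset contains at most 2 consonants."
The remaining constraints (1, 3) are satisfied.

2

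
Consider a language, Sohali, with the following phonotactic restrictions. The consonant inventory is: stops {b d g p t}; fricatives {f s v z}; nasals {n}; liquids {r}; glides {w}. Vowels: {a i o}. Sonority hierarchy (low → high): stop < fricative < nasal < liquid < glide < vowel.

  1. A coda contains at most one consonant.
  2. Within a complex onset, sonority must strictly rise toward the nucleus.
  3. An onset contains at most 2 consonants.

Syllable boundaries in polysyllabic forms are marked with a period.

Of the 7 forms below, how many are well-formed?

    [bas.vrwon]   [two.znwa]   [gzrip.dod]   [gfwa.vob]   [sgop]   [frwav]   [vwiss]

[bas.vrwon] — violates constraint 3: syllable 2 onset /vrw/ has 3 consonants (> 2) → ill-formed
[two.znwa] — violates constraint 3: syllable 2 onset /znw/ has 3 consonants (> 2) → ill-formed
[gzrip.dod] — violates constraint 3: syllable 1 onset /gzr/ has 3 consonants (> 2) → ill-formed
[gfwa.vob] — violates constraint 3: syllable 1 onset /gfw/ has 3 consonants (> 2) → ill-formed
[sgop] — violates constraint 2: syllable 1 onset /sg/: /s/ (fricative, 2) → /g/ (stop, 1) does not rise → ill-formed
[frwav] — violates constraint 3: syllable 1 onset /frw/ has 3 consonants (> 2) → ill-formed
[vwiss] — violates constraint 1: syllable 1 coda /ss/ has 2 consonants (> 1) → ill-formed
No form is well-formed → 0.

0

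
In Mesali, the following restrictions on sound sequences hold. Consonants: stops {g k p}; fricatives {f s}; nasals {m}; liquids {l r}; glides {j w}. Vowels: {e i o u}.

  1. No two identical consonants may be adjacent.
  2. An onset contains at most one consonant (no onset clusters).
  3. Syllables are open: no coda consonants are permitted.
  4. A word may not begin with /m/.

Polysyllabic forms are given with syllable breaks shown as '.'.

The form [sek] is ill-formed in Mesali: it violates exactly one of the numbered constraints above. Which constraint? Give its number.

[sek]: syllable 1 coda /k/ has 1 consonant (> 0).
This is a violation of constraint 3: "Syllables are open: no coda consonants are permitted."
The remaining constraints (1, 2, 4) are satisfied.

3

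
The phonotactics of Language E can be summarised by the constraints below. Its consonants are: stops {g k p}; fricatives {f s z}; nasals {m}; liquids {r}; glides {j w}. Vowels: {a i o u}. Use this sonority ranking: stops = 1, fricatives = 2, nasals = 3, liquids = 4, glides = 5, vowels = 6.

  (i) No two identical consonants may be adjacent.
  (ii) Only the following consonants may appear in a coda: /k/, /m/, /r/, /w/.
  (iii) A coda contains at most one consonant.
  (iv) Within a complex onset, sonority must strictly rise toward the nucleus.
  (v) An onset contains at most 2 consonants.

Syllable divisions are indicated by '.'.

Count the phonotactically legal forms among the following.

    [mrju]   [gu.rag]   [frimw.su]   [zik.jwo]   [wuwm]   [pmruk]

0

[mrju] — violates constraint (v): syllable 1 onset /mrj/ has 3 consonants (> 2) → phonotactically illegal
[gu.rag] — violates constraint (ii): syllable 2 coda contains /g/, which is not a licensed coda consonant → phonotactically illegal
[frimw.su] — violates constraint (iii): syllable 1 coda /mw/ has 2 consonants (> 1) → phonotactically illegal
[zik.jwo] — violates constraint (iv): syllable 2 onset /jw/: /j/ (glide, 5) → /w/ (glide, 5) does not rise → phonotactically illegal
[wuwm] — violates constraint (iii): syllable 1 coda /wm/ has 2 consonants (> 1) → phonotactically illegal
[pmruk] — violates constraint (v): syllable 1 onset /pmr/ has 3 consonants (> 2) → phonotactically illegal
No form is phonotactically legal → 0.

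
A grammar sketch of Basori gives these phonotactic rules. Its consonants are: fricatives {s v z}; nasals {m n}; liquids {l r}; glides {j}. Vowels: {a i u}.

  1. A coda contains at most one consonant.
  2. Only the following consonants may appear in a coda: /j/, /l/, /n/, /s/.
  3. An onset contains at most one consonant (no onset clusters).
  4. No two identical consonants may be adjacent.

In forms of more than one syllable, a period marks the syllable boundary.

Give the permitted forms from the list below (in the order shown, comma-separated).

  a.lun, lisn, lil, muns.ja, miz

a.lun, lil

a.lun — σ1 onset /∅/, coda /∅/ ok; σ2 onset /l/, coda /n/ ok → permitted
lisn — violates constraint 1: syllable 1 coda /sn/ has 2 consonants (> 1) → not permitted
lil — σ1 onset /l/, coda /l/ ok → permitted
muns.ja — violates constraint 1: syllable 1 coda /ns/ has 2 consonants (> 1) → not permitted
miz — violates constraint 2: syllable 1 coda contains /z/, which is not a licensed coda consonant → not permitted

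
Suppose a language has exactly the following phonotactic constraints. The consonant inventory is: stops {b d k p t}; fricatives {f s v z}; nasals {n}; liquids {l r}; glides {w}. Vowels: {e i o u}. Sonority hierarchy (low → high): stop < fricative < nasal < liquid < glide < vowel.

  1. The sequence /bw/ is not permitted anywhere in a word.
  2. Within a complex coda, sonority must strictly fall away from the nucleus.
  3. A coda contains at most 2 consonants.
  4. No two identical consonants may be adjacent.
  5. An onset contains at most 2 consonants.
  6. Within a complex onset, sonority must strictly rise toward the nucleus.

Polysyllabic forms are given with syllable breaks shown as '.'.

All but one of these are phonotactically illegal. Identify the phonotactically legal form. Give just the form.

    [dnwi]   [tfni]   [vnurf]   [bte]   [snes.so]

[dnwi] — violates constraint 5: syllable 1 onset /dnw/ has 3 consonants (> 2) → phonotactically illegal
[tfni] — violates constraint 5: syllable 1 onset /tfn/ has 3 consonants (> 2) → phonotactically illegal
[vnurf] — σ1 onset /vn/ (2→3 rises), coda /rf/ (4→2 falls) ok → phonotactically legal
[bte] — violates constraint 6: syllable 1 onset /bt/: /b/ (stop, 1) → /t/ (stop, 1) does not rise → phonotactically illegal
[snes.so] — violates constraint 4: adjacent identical consonants /ss/ → phonotactically illegal

[vnurf]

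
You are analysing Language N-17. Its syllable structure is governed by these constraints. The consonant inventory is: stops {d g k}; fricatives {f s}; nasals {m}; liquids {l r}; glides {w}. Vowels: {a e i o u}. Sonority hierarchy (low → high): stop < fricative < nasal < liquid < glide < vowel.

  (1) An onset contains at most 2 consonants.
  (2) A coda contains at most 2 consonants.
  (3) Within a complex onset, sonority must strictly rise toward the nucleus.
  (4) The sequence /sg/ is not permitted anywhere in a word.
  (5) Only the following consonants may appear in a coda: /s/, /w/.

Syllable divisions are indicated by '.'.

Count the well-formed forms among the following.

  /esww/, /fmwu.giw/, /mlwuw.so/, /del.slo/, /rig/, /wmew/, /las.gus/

/esww/ — violates constraint 2: syllable 1 coda /sww/ has 3 consonants (> 2) → ill-formed
/fmwu.giw/ — violates constraint 1: syllable 1 onset /fmw/ has 3 consonants (> 2) → ill-formed
/mlwuw.so/ — violates constraint 1: syllable 1 onset /mlw/ has 3 consonants (> 2) → ill-formed
/del.slo/ — violates constraint 5: syllable 1 coda contains /l/, which is not a licensed coda consonant → ill-formed
/rig/ — violates constraint 5: syllable 1 coda contains /g/, which is not a licensed coda consonant → ill-formed
/wmew/ — violates constraint 3: syllable 1 onset /wm/: /w/ (glide, 5) → /m/ (nasal, 3) does not rise → ill-formed
/las.gus/ — violates constraint 4: contains banned sequence /sg/ → ill-formed
No form is well-formed → 0.

0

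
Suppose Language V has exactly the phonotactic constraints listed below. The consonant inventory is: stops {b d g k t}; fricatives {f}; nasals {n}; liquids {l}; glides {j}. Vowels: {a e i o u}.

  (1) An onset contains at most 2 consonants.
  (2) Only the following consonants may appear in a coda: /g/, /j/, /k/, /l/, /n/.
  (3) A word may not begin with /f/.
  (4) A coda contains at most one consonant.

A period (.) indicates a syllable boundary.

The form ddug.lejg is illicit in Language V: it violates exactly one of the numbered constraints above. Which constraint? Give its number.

4

ddug.lejg: syllable 2 coda /jg/ has 2 consonants (> 1).
This is a violation of constraint 4: "A coda contains at most one consonant."
The remaining constraints (1, 2, 3) are satisfied.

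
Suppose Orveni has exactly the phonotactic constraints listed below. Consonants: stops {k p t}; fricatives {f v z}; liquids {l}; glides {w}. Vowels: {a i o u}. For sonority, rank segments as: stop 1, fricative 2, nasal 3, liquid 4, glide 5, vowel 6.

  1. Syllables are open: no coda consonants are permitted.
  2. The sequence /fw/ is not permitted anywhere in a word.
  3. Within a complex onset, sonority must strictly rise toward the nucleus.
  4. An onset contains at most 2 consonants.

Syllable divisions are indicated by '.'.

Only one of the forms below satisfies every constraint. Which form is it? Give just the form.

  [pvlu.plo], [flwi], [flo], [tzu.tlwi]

[pvlu.plo] — violates constraint 4: syllable 1 onset /pvl/ has 3 consonants (> 2) → phonotactically illegal
[flwi] — violates constraint 4: syllable 1 onset /flw/ has 3 consonants (> 2) → phonotactically illegal
[flo] — σ1 onset /fl/ (2→4 rises), coda /∅/ ok → phonotactically legal
[tzu.tlwi] — violates constraint 4: syllable 2 onset /tlw/ has 3 consonants (> 2) → phonotactically illegal

[flo]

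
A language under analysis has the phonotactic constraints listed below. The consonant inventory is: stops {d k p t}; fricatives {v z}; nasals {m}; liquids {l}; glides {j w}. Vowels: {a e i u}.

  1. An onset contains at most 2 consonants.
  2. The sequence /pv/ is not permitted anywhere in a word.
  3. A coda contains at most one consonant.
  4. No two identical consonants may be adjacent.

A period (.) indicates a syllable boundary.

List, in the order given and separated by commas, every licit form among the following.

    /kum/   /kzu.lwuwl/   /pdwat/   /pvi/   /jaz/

/kum/, /jaz/

/kum/ — σ1 onset /k/, coda /m/ ok → licit
/kzu.lwuwl/ — violates constraint 3: syllable 2 coda /wl/ has 2 consonants (> 1) → illicit
/pdwat/ — violates constraint 1: syllable 1 onset /pdw/ has 3 consonants (> 2) → illicit
/pvi/ — violates constraint 2: contains banned sequence /pv/ → illicit
/jaz/ — σ1 onset /j/, coda /z/ ok → licit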